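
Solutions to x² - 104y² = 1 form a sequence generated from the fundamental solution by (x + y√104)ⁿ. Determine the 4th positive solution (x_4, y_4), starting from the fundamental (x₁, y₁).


Step 1: Find the fundamental solution (x₁, y₁) of x² - 104y² = 1.
  Expand √104 as a continued fraction. a₀ = ⌊√104⌋ = 10; iterate m_{k+1} = d_k·a_k − m_k, d_{k+1} = (104 − m_{k+1}²)/d_k, a_{k+1} = ⌊(a₀ + m_{k+1})/d_{k+1}⌋ (starting m₀ = 0, d₀ = 1), with convergents p_k = a_k·p_{k-1} + p_{k-2}, q_k = a_k·q_{k-1} + q_{k-2} (p₋₁ = 1, q₋₁ = 0):
  k = 0: a₀ = 10; p₀/q₀ = 10/1; p₀² − 104·q₀² = 100 − 104 = -4.
  k = 1: m = 10, d = 4, a = ⌊(10 + 10)/4⌋ = 5; p/q = (5·10 + 1)/(5·1 + 0) = 51/5; p² − 104·q² = 2601 − 2600 = 1.
  The first convergent with p² − 104·q² = 1 gives the fundamental solution (x₁, y₁) = (51, 5).
Step 2: Apply the recurrence (x_{n+1}, y_{n+1}) = (x₁x_n + 104y₁y_n, x₁y_n + y₁x_n) repeatedly.
  From (x_1, y_1) = (51, 5): x_2 = 51·51 + 104·5·5 = 5201; y_2 = 51·5 + 5·51 = 510.
  From (x_2, y_2) = (5201, 510): x_3 = 51·5201 + 104·5·510 = 530451; y_3 = 51·510 + 5·5201 = 52015.
  From (x_3, y_3) = (530451, 52015): x_4 = 51·530451 + 104·5·52015 = 54100801; y_4 = 51·52015 + 5·530451 = 5305020.
Step 3: Verify x_4² - 104·y_4² = 2926896668841601 - 2926896668841600 = 1 (should be 1). ✓

(x_1, y_1) = (51, 5); (x_4, y_4) = (54100801, 5305020).


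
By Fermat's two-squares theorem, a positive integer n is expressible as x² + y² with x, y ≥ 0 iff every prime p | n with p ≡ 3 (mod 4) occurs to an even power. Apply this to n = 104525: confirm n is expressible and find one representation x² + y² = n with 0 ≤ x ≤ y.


Step 1: Factor n = 104525 = 5^2 · 37 · 113.
Step 2: Check the mod-4 condition on each prime factor: 5 ≡ 1 (mod 4), exponent 2; 37 ≡ 1 (mod 4), exponent 1; 113 ≡ 1 (mod 4), exponent 1.
All primes ≡ 3 (mod 4) appear to even exponent (or don't appear), so by the two-squares theorem n IS expressible as a sum of two squares.
Step 3: Build a representation. Group n = k² · m with k = 5 and m = 37 · 113 = 4181 (a product of primes ≡ 1 (mod 4)); a representation of m scales to one of n via (k·x)² + (k·y)² = k²(x² + y²). Each prime p ≡ 1 (mod 4) is itself a sum of two squares; find a² by testing p − a² for a perfect square:
  37: 37 − 1² = 36 = 6² ⇒ 37 = 1² + 6².
  113: 113 − 1² = 112, 113 − 2² = 109, 113 − 3² = 104, 113 − 4² = 97, 113 − 5² = 88, 113 − 6² = 77, 113 − 7² = 64 = 8² ⇒ 113 = 7² + 8².
  Combine using the Brahmagupta–Fibonacci identity (a² + b²)(c² + d²) = (ac − bd)² + (ad + bc)² = (ac + bd)² + (ad − bc)²:
  37 · 113 = 4181: from (1² + 6²)(7² + 8²), take (1·7 − 6·8, 1·8 + 6·7) = (7 − 48, 8 + 42) = (-41, 50); dropping signs (only squares matter) gives (41, 50); check 41² + 50² = 1681 + 2500 = 4181 ✓.
  Scale by k = 5: (5·41, 5·50) = (205, 250).
Step 4: Order so x ≤ y and verify: 205² + 250² = 42025 + 62500 = 104525 = n. ✓

n = 104525 = 205² + 250² (one valid representation with x ≤ y).


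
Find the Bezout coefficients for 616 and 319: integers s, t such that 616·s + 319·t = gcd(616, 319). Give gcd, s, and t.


Euclidean algorithm on (616, 319) — divide until remainder is 0:
  616 = 1 · 319 + 297
  319 = 1 · 297 + 22
  297 = 13 · 22 + 11
  22 = 2 · 11 + 0
gcd(616, 319) = 11.
Track Bezout coefficients alongside the remainders: start with r₀ = 616 = a·1 + b·0 (s = 1, t = 0) and r₁ = 319 = a·0 + b·1 (s = 0, t = 1); each new remainder r_{k+1} = r_{k-1} − q_k·r_k inherits s_{k+1} = s_{k-1} − q_k·s_k, t_{k+1} = t_{k-1} − q_k·t_k, so r_k = a·s_k + b·t_k at every step:
  q = 1: r = 297, s = 1 − 1·0 = 1, t = 0 − 1·1 = -1  (check: 616·1 + 319·(-1) = 297)
  q = 1: r = 22, s = 0 − 1·1 = -1, t = 1 − 1·(-1) = 2  (check: 616·(-1) + 319·2 = 22)
  q = 13: r = 11, s = 1 − 13·(-1) = 14, t = -1 − 13·2 = -27  (check: 616·14 + 319·(-27) = 11)
The row with r = 11 (the gcd) gives the Bezout coefficients s = 14, t = -27.
Result: 616 · (14) + 319 · (-27) = 11.

gcd(616, 319) = 11; s = 14, t = -27 (check: 616·14 + 319·(-27) = 11).


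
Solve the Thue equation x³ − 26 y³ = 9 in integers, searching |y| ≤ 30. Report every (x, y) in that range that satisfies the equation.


The equation is x³ - 26y³ = 9. For fixed y, x³ = 26·y³ + 9, so a solution requires the RHS to be a perfect cube.
Strategy: iterate y from -30 to 30, compute RHS = 26·y³ + 9, and check whether it is a (positive or negative) perfect cube.
Check small values of y:
  y = 0: RHS = 9 is not a perfect cube.
  y = 1: RHS = 35 is not a perfect cube.
  y = -1: RHS = -17 is not a perfect cube.
  y = 2: RHS = 217 is not a perfect cube.
  y = -2: RHS = -199 is not a perfect cube.
  y = 3: RHS = 711 is not a perfect cube.
  y = -3: RHS = -693 is not a perfect cube.
Continuing the search up to |y| = 30 finds no solutions either.
No (x, y) in the scanned range satisfies the equation.

No integer solutions with |y| ≤ 30.


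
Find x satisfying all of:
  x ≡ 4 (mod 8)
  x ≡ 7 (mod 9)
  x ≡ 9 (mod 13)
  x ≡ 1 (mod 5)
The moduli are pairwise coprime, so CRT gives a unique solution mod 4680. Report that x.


Product of moduli M = 8 · 9 · 13 · 5 = 4680.
Merge one congruence at a time:
  Start: x ≡ 4 (mod 8).
  Combine with x ≡ 7 (mod 9); new modulus lcm = 72.
    Write x = 4 + 8·t and substitute into x ≡ 7 (mod 9): 8·t ≡ 7 − 4 = 3 (mod 9).
    The inverse of 8 mod 9 is 8 (since 8·8 = 64 = 7·9 + 1), so t ≡ 8·3 = 24 ≡ 6 (mod 9).
    Then x = 4 + 8·6 = 52, valid modulo lcm(8, 9) = 72: x ≡ 52 (mod 72).
  Combine with x ≡ 9 (mod 13); new modulus lcm = 936.
    Write x = 52 + 72·t and substitute into x ≡ 9 (mod 13): 72·t ≡ 9 − 52 = -43 (mod 13).
    Reduce coefficients mod 13: 7·t ≡ 9 (mod 13).
    The inverse of 7 mod 13 is 2 (since 7·2 = 14 = 1·13 + 1), so t ≡ 2·9 = 18 ≡ 5 (mod 13).
    Then x = 52 + 72·5 = 412, valid modulo lcm(72, 13) = 936: x ≡ 412 (mod 936).
  Combine with x ≡ 1 (mod 5); new modulus lcm = 4680.
    Write x = 412 + 936·t and substitute into x ≡ 1 (mod 5): 936·t ≡ 1 − 412 = -411 (mod 5).
    Reduce coefficients mod 5: 1·t ≡ 4 (mod 5).
    So t ≡ 4 (mod 5).
    Then x = 412 + 936·4 = 4156, valid modulo lcm(936, 5) = 4680: x ≡ 4156 (mod 4680).
Verify against each original: 4156 mod 8 = 4, 4156 mod 9 = 7, 4156 mod 13 = 9, 4156 mod 5 = 1.

x ≡ 4156 (mod 4680).


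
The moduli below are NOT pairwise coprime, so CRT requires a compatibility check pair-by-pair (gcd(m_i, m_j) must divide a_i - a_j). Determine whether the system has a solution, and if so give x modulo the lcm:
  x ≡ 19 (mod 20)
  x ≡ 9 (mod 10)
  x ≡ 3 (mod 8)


Moduli 20, 10, 8 are not pairwise coprime, so CRT works modulo lcm(m_i) when all pairwise compatibility conditions hold.
Pairwise compatibility: gcd(m_i, m_j) must divide a_i - a_j for every pair.
Merge one congruence at a time:
  Start: x ≡ 19 (mod 20).
  Combine with x ≡ 9 (mod 10): gcd(20, 10) = 10; 9 - 19 = -10, which IS divisible by 10, so compatible.
    Write x = 19 + 20·t and substitute into x ≡ 9 (mod 10): 20·t ≡ 9 − 19 = -10 (mod 10).
    Divide the congruence (and modulus) by g = 10: 2·t ≡ -1 (mod 1).
    Modulo 1 every t works; take t = 0.
    Then x = 19 + 20·0 = 19, valid modulo lcm(20, 10) = 20: x ≡ 19 (mod 20).
  Combine with x ≡ 3 (mod 8): gcd(20, 8) = 4; 3 - 19 = -16, which IS divisible by 4, so compatible.
    Write x = 19 + 20·t and substitute into x ≡ 3 (mod 8): 20·t ≡ 3 − 19 = -16 (mod 8).
    Divide the congruence (and modulus) by g = 4: 5·t ≡ -4 (mod 2).
    Reduce coefficients mod 2: 1·t ≡ 0 (mod 2).
    So t ≡ 0 (mod 2).
    Then x = 19 + 20·0 = 19, valid modulo lcm(20, 8) = 40: x ≡ 19 (mod 40).
Verify: 19 mod 20 = 19, 19 mod 10 = 9, 19 mod 8 = 3.

x ≡ 19 (mod 40).


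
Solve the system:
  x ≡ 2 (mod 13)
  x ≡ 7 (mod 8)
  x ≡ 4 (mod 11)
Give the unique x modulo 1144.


Moduli 13, 8, 11 are pairwise coprime; by CRT there is a unique solution modulo M = 13 · 8 · 11 = 1144.
Solve pairwise, accumulating the modulus:
  Start with x ≡ 2 (mod 13).
  Combine with x ≡ 7 (mod 8): since gcd(13, 8) = 1, we get a unique residue mod 104.
    Write x = 2 + 13·t and substitute into x ≡ 7 (mod 8): 13·t ≡ 7 − 2 = 5 (mod 8).
    Reduce coefficients mod 8: 5·t ≡ 5 (mod 8).
    The inverse of 5 mod 8 is 5 (since 5·5 = 25 = 3·8 + 1), so t ≡ 5·5 = 25 ≡ 1 (mod 8).
    Then x = 2 + 13·1 = 15, valid modulo lcm(13, 8) = 104: x ≡ 15 (mod 104).
  Combine with x ≡ 4 (mod 11): since gcd(104, 11) = 1, we get a unique residue mod 1144.
    Write x = 15 + 104·t and substitute into x ≡ 4 (mod 11): 104·t ≡ 4 − 15 = -11 (mod 11).
    Reduce coefficients mod 11: 5·t ≡ 0 (mod 11).
    The inverse of 5 mod 11 is 9 (since 5·9 = 45 = 4·11 + 1), so t ≡ 9·0 = 0 ≡ 0 (mod 11).
    Then x = 15 + 104·0 = 15, valid modulo lcm(104, 11) = 1144: x ≡ 15 (mod 1144).
Verify: 15 mod 13 = 2 ✓, 15 mod 8 = 7 ✓, 15 mod 11 = 4 ✓.

x ≡ 15 (mod 1144).


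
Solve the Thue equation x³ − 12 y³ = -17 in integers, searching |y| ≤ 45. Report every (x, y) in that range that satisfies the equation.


The equation is x³ - 12y³ = -17. For fixed y, x³ = 12·y³ − 17, so a solution requires the RHS to be a perfect cube.
Strategy: iterate y from -45 to 45, compute RHS = 12·y³ − 17, and check whether it is a (positive or negative) perfect cube.
Check small values of y:
  y = 0: RHS = -17 is not a perfect cube.
  y = 1: RHS = -5 is not a perfect cube.
  y = -1: RHS = -29 is not a perfect cube.
  y = 2: RHS = 79 is not a perfect cube.
  y = -2: RHS = -113 is not a perfect cube.
  y = 3: RHS = 307 is not a perfect cube.
  y = -3: RHS = -341 is not a perfect cube.
Continuing the search up to |y| = 45 finds no solutions either.
No (x, y) in the scanned range satisfies the equation.

No integer solutions with |y| ≤ 45.


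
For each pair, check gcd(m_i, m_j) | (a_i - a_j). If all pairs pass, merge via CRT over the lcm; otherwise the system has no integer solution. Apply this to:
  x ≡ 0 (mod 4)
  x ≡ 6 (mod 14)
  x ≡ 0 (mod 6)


Moduli 4, 14, 6 are not pairwise coprime, so CRT works modulo lcm(m_i) when all pairwise compatibility conditions hold.
Pairwise compatibility: gcd(m_i, m_j) must divide a_i - a_j for every pair.
Merge one congruence at a time:
  Start: x ≡ 0 (mod 4).
  Combine with x ≡ 6 (mod 14): gcd(4, 14) = 2; 6 - 0 = 6, which IS divisible by 2, so compatible.
    Write x = 0 + 4·t and substitute into x ≡ 6 (mod 14): 4·t ≡ 6 − 0 = 6 (mod 14).
    Divide the congruence (and modulus) by g = 2: 2·t ≡ 3 (mod 7).
    The inverse of 2 mod 7 is 4 (since 2·4 = 8 = 1·7 + 1), so t ≡ 4·3 = 12 ≡ 5 (mod 7).
    Then x = 0 + 4·5 = 20, valid modulo lcm(4, 14) = 28: x ≡ 20 (mod 28).
  Combine with x ≡ 0 (mod 6): gcd(28, 6) = 2; 0 - 20 = -20, which IS divisible by 2, so compatible.
    Write x = 20 + 28·t and substitute into x ≡ 0 (mod 6): 28·t ≡ 0 − 20 = -20 (mod 6).
    Divide the congruence (and modulus) by g = 2: 14·t ≡ -10 (mod 3).
    Reduce coefficients mod 3: 2·t ≡ 2 (mod 3).
    The inverse of 2 mod 3 is 2 (since 2·2 = 4 = 1·3 + 1), so t ≡ 2·2 = 4 ≡ 1 (mod 3).
    Then x = 20 + 28·1 = 48, valid modulo lcm(28, 6) = 84: x ≡ 48 (mod 84).
Verify: 48 mod 4 = 0, 48 mod 14 = 6, 48 mod 6 = 0.

x ≡ 48 (mod 84).


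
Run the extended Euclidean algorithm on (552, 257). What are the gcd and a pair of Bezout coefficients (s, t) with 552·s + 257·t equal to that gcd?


Euclidean algorithm on (552, 257) — divide until remainder is 0:
  552 = 2 · 257 + 38
  257 = 6 · 38 + 29
  38 = 1 · 29 + 9
  29 = 3 · 9 + 2
  9 = 4 · 2 + 1
  2 = 2 · 1 + 0
gcd(552, 257) = 1.
Track Bezout coefficients alongside the remainders: start with r₀ = 552 = a·1 + b·0 (s = 1, t = 0) and r₁ = 257 = a·0 + b·1 (s = 0, t = 1); each new remainder r_{k+1} = r_{k-1} − q_k·r_k inherits s_{k+1} = s_{k-1} − q_k·s_k, t_{k+1} = t_{k-1} − q_k·t_k, so r_k = a·s_k + b·t_k at every step:
  q = 2: r = 38, s = 1 − 2·0 = 1, t = 0 − 2·1 = -2  (check: 552·1 + 257·(-2) = 38)
  q = 6: r = 29, s = 0 − 6·1 = -6, t = 1 − 6·(-2) = 13  (check: 552·(-6) + 257·13 = 29)
  q = 1: r = 9, s = 1 − 1·(-6) = 7, t = -2 − 1·13 = -15  (check: 552·7 + 257·(-15) = 9)
  q = 3: r = 2, s = -6 − 3·7 = -27, t = 13 − 3·(-15) = 58  (check: 552·(-27) + 257·58 = 2)
  q = 4: r = 1, s = 7 − 4·(-27) = 115, t = -15 − 4·58 = -247  (check: 552·115 + 257·(-247) = 1)
The row with r = 1 (the gcd) gives the Bezout coefficients s = 115, t = -247.
Result: 552 · (115) + 257 · (-247) = 1.

gcd(552, 257) = 1; s = 115, t = -247 (check: 552·115 + 257·(-247) = 1).


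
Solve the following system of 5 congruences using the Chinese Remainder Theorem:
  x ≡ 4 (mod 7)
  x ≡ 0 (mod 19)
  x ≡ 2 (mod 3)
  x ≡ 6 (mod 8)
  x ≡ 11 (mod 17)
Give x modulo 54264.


Product of moduli M = 7 · 19 · 3 · 8 · 17 = 54264.
Merge one congruence at a time:
  Start: x ≡ 4 (mod 7).
  Combine with x ≡ 0 (mod 19); new modulus lcm = 133.
    Write x = 4 + 7·t and substitute into x ≡ 0 (mod 19): 7·t ≡ 0 − 4 = -4 (mod 19).
    Reduce coefficients mod 19: 7·t ≡ 15 (mod 19).
    The inverse of 7 mod 19 is 11 (since 7·11 = 77 = 4·19 + 1), so t ≡ 11·15 = 165 ≡ 13 (mod 19).
    Then x = 4 + 7·13 = 95, valid modulo lcm(7, 19) = 133: x ≡ 95 (mod 133).
  Combine with x ≡ 2 (mod 3); new modulus lcm = 399.
    Write x = 95 + 133·t and substitute into x ≡ 2 (mod 3): 133·t ≡ 2 − 95 = -93 (mod 3).
    Reduce coefficients mod 3: 1·t ≡ 0 (mod 3).
    So t ≡ 0 (mod 3).
    Then x = 95 + 133·0 = 95, valid modulo lcm(133, 3) = 399: x ≡ 95 (mod 399).
  Combine with x ≡ 6 (mod 8); new modulus lcm = 3192.
    Write x = 95 + 399·t and substitute into x ≡ 6 (mod 8): 399·t ≡ 6 − 95 = -89 (mod 8).
    Reduce coefficients mod 8: 7·t ≡ 7 (mod 8).
    The inverse of 7 mod 8 is 7 (since 7·7 = 49 = 6·8 + 1), so t ≡ 7·7 = 49 ≡ 1 (mod 8).
    Then x = 95 + 399·1 = 494, valid modulo lcm(399, 8) = 3192: x ≡ 494 (mod 3192).
  Combine with x ≡ 11 (mod 17); new modulus lcm = 54264.
    Write x = 494 + 3192·t and substitute into x ≡ 11 (mod 17): 3192·t ≡ 11 − 494 = -483 (mod 17).
    Reduce coefficients mod 17: 13·t ≡ 10 (mod 17).
    The inverse of 13 mod 17 is 4 (since 13·4 = 52 = 3·17 + 1), so t ≡ 4·10 = 40 ≡ 6 (mod 17).
    Then x = 494 + 3192·6 = 19646, valid modulo lcm(3192, 17) = 54264: x ≡ 19646 (mod 54264).
Verify against each original: 19646 mod 7 = 4, 19646 mod 19 = 0, 19646 mod 3 = 2, 19646 mod 8 = 6, 19646 mod 17 = 11.

x ≡ 19646 (mod 54264).


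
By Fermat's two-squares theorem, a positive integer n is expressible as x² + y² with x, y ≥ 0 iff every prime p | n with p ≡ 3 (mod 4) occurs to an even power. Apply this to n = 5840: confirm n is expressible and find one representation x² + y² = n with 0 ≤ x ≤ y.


Step 1: Factor n = 5840 = 2^4 · 5 · 73.
Step 2: Check the mod-4 condition on each prime factor: 2 = 2 (special); 5 ≡ 1 (mod 4), exponent 1; 73 ≡ 1 (mod 4), exponent 1.
All primes ≡ 3 (mod 4) appear to even exponent (or don't appear), so by the two-squares theorem n IS expressible as a sum of two squares.
Step 3: Build a representation. Group n = k² · m with k = 4 and m = 5 · 73 = 365 (a product of primes ≡ 1 (mod 4)); a representation of m scales to one of n via (k·x)² + (k·y)² = k²(x² + y²). Each prime p ≡ 1 (mod 4) is itself a sum of two squares; find a² by testing p − a² for a perfect square:
  5: 5 − 1² = 4 = 2² ⇒ 5 = 1² + 2².
  73: 73 − 1² = 72, 73 − 2² = 69, 73 − 3² = 64 = 8² ⇒ 73 = 3² + 8².
  Combine using the Brahmagupta–Fibonacci identity (a² + b²)(c² + d²) = (ac − bd)² + (ad + bc)² = (ac + bd)² + (ad − bc)²:
  5 · 73 = 365: from (1² + 2²)(3² + 8²), take (1·3 − 2·8, 1·8 + 2·3) = (3 − 16, 8 + 6) = (-13, 14); dropping signs (only squares matter) gives (13, 14); check 13² + 14² = 169 + 196 = 365 ✓.
  Scale by k = 4: (4·13, 4·14) = (52, 56).
Step 4: Order so x ≤ y and verify: 52² + 56² = 2704 + 3136 = 5840 = n. ✓

n = 5840 = 52² + 56² (one valid representation with x ≤ y).


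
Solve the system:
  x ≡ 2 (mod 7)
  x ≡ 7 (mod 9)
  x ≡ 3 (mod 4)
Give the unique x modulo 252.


Moduli 7, 9, 4 are pairwise coprime; by CRT there is a unique solution modulo M = 7 · 9 · 4 = 252.
Solve pairwise, accumulating the modulus:
  Start with x ≡ 2 (mod 7).
  Combine with x ≡ 7 (mod 9): since gcd(7, 9) = 1, we get a unique residue mod 63.
    Write x = 2 + 7·t and substitute into x ≡ 7 (mod 9): 7·t ≡ 7 − 2 = 5 (mod 9).
    The inverse of 7 mod 9 is 4 (since 7·4 = 28 = 3·9 + 1), so t ≡ 4·5 = 20 ≡ 2 (mod 9).
    Then x = 2 + 7·2 = 16, valid modulo lcm(7, 9) = 63: x ≡ 16 (mod 63).
  Combine with x ≡ 3 (mod 4): since gcd(63, 4) = 1, we get a unique residue mod 252.
    Write x = 16 + 63·t and substitute into x ≡ 3 (mod 4): 63·t ≡ 3 − 16 = -13 (mod 4).
    Reduce coefficients mod 4: 3·t ≡ 3 (mod 4).
    The inverse of 3 mod 4 is 3 (since 3·3 = 9 = 2·4 + 1), so t ≡ 3·3 = 9 ≡ 1 (mod 4).
    Then x = 16 + 63·1 = 79, valid modulo lcm(63, 4) = 252: x ≡ 79 (mod 252).
Verify: 79 mod 7 = 2 ✓, 79 mod 9 = 7 ✓, 79 mod 4 = 3 ✓.

x ≡ 79 (mod 252).


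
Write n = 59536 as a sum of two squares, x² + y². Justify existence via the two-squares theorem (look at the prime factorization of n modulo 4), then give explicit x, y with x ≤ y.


Step 1: Factor n = 59536 = 2^4 · 61^2.
Step 2: Check the mod-4 condition on each prime factor: 2 = 2 (special); 61 ≡ 1 (mod 4), exponent 2.
All primes ≡ 3 (mod 4) appear to even exponent (or don't appear), so by the two-squares theorem n IS expressible as a sum of two squares.
Step 3: Build a representation. Group n = k² · m with k = 4 and m = 61 · 61 = 3721 (a product of primes ≡ 1 (mod 4)); a representation of m scales to one of n via (k·x)² + (k·y)² = k²(x² + y²). Each prime p ≡ 1 (mod 4) is itself a sum of two squares; find a² by testing p − a² for a perfect square:
  61: 61 − 1² = 60, 61 − 2² = 57, 61 − 3² = 52, 61 − 4² = 45, 61 − 5² = 36 = 6² ⇒ 61 = 5² + 6².
  Combine using the Brahmagupta–Fibonacci identity (a² + b²)(c² + d²) = (ac − bd)² + (ad + bc)² = (ac + bd)² + (ad − bc)²:
  61 · 61 = 3721: from (5² + 6²)(5² + 6²), take (5·5 − 6·6, 5·6 + 6·5) = (25 − 36, 30 + 30) = (-11, 60); dropping signs (only squares matter) gives (11, 60); check 11² + 60² = 121 + 3600 = 3721 ✓.
  Scale by k = 4: (4·11, 4·60) = (44, 240).
Step 4: Order so x ≤ y and verify: 44² + 240² = 1936 + 57600 = 59536 = n. ✓

n = 59536 = 44² + 240² (one valid representation with x ≤ y).


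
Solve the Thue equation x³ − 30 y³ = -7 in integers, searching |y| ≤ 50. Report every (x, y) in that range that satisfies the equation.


The equation is x³ - 30y³ = -7. For fixed y, x³ = 30·y³ − 7, so a solution requires the RHS to be a perfect cube.
Strategy: iterate y from -50 to 50, compute RHS = 30·y³ − 7, and check whether it is a (positive or negative) perfect cube.
Check small values of y:
  y = 0: RHS = -7 is not a perfect cube.
  y = 1: RHS = 23 is not a perfect cube.
  y = -1: RHS = -37 is not a perfect cube.
  y = 2: RHS = 233 is not a perfect cube.
  y = -2: RHS = -247 is not a perfect cube.
  y = 3: RHS = 803 is not a perfect cube.
  y = -3: RHS = -817 is not a perfect cube.
Continuing the search up to |y| = 50 finds no solutions either.
No (x, y) in the scanned range satisfies the equation.

No integer solutions with |y| ≤ 50.


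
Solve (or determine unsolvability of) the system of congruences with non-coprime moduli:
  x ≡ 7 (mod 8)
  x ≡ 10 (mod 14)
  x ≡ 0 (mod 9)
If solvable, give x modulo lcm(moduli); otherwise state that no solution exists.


Moduli 8, 14, 9 are not pairwise coprime, so CRT works modulo lcm(m_i) when all pairwise compatibility conditions hold.
Pairwise compatibility: gcd(m_i, m_j) must divide a_i - a_j for every pair.
Merge one congruence at a time:
  Start: x ≡ 7 (mod 8).
  Combine with x ≡ 10 (mod 14): gcd(8, 14) = 2, and 10 - 7 = 3 is NOT divisible by 2.
    ⇒ system is inconsistent (no integer solution).

No solution (the system is inconsistent).


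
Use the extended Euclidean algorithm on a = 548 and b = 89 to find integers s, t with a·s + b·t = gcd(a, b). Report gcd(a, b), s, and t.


Euclidean algorithm on (548, 89) — divide until remainder is 0:
  548 = 6 · 89 + 14
  89 = 6 · 14 + 5
  14 = 2 · 5 + 4
  5 = 1 · 4 + 1
  4 = 4 · 1 + 0
gcd(548, 89) = 1.
Track Bezout coefficients alongside the remainders: start with r₀ = 548 = a·1 + b·0 (s = 1, t = 0) and r₁ = 89 = a·0 + b·1 (s = 0, t = 1); each new remainder r_{k+1} = r_{k-1} − q_k·r_k inherits s_{k+1} = s_{k-1} − q_k·s_k, t_{k+1} = t_{k-1} − q_k·t_k, so r_k = a·s_k + b·t_k at every step:
  q = 6: r = 14, s = 1 − 6·0 = 1, t = 0 − 6·1 = -6  (check: 548·1 + 89·(-6) = 14)
  q = 6: r = 5, s = 0 − 6·1 = -6, t = 1 − 6·(-6) = 37  (check: 548·(-6) + 89·37 = 5)
  q = 2: r = 4, s = 1 − 2·(-6) = 13, t = -6 − 2·37 = -80  (check: 548·13 + 89·(-80) = 4)
  q = 1: r = 1, s = -6 − 1·13 = -19, t = 37 − 1·(-80) = 117  (check: 548·(-19) + 89·117 = 1)
The row with r = 1 (the gcd) gives the Bezout coefficients s = -19, t = 117.
Result: 548 · (-19) + 89 · (117) = 1.

gcd(548, 89) = 1; s = -19, t = 117 (check: 548·(-19) + 89·117 = 1).


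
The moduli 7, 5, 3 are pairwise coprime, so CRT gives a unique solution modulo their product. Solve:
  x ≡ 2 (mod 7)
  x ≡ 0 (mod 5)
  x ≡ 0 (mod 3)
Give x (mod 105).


Moduli 7, 5, 3 are pairwise coprime; by CRT there is a unique solution modulo M = 7 · 5 · 3 = 105.
Solve pairwise, accumulating the modulus:
  Start with x ≡ 2 (mod 7).
  Combine with x ≡ 0 (mod 5): since gcd(7, 5) = 1, we get a unique residue mod 35.
    Write x = 2 + 7·t and substitute into x ≡ 0 (mod 5): 7·t ≡ 0 − 2 = -2 (mod 5).
    Reduce coefficients mod 5: 2·t ≡ 3 (mod 5).
    The inverse of 2 mod 5 is 3 (since 2·3 = 6 = 1·5 + 1), so t ≡ 3·3 = 9 ≡ 4 (mod 5).
    Then x = 2 + 7·4 = 30, valid modulo lcm(7, 5) = 35: x ≡ 30 (mod 35).
  Combine with x ≡ 0 (mod 3): since gcd(35, 3) = 1, we get a unique residue mod 105.
    Write x = 30 + 35·t and substitute into x ≡ 0 (mod 3): 35·t ≡ 0 − 30 = -30 (mod 3).
    Reduce coefficients mod 3: 2·t ≡ 0 (mod 3).
    The inverse of 2 mod 3 is 2 (since 2·2 = 4 = 1·3 + 1), so t ≡ 2·0 = 0 ≡ 0 (mod 3).
    Then x = 30 + 35·0 = 30, valid modulo lcm(35, 3) = 105: x ≡ 30 (mod 105).
Verify: 30 mod 7 = 2 ✓, 30 mod 5 = 0 ✓, 30 mod 3 = 0 ✓.

x ≡ 30 (mod 105).


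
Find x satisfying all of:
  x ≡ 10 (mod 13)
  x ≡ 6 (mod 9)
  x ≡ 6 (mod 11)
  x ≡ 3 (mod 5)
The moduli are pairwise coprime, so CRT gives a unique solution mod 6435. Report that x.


Product of moduli M = 13 · 9 · 11 · 5 = 6435.
Merge one congruence at a time:
  Start: x ≡ 10 (mod 13).
  Combine with x ≡ 6 (mod 9); new modulus lcm = 117.
    Write x = 10 + 13·t and substitute into x ≡ 6 (mod 9): 13·t ≡ 6 − 10 = -4 (mod 9).
    Reduce coefficients mod 9: 4·t ≡ 5 (mod 9).
    The inverse of 4 mod 9 is 7 (since 4·7 = 28 = 3·9 + 1), so t ≡ 7·5 = 35 ≡ 8 (mod 9).
    Then x = 10 + 13·8 = 114, valid modulo lcm(13, 9) = 117: x ≡ 114 (mod 117).
  Combine with x ≡ 6 (mod 11); new modulus lcm = 1287.
    Write x = 114 + 117·t and substitute into x ≡ 6 (mod 11): 117·t ≡ 6 − 114 = -108 (mod 11).
    Reduce coefficients mod 11: 7·t ≡ 2 (mod 11).
    The inverse of 7 mod 11 is 8 (since 7·8 = 56 = 5·11 + 1), so t ≡ 8·2 = 16 ≡ 5 (mod 11).
    Then x = 114 + 117·5 = 699, valid modulo lcm(117, 11) = 1287: x ≡ 699 (mod 1287).
  Combine with x ≡ 3 (mod 5); new modulus lcm = 6435.
    Write x = 699 + 1287·t and substitute into x ≡ 3 (mod 5): 1287·t ≡ 3 − 699 = -696 (mod 5).
    Reduce coefficients mod 5: 2·t ≡ 4 (mod 5).
    The inverse of 2 mod 5 is 3 (since 2·3 = 6 = 1·5 + 1), so t ≡ 3·4 = 12 ≡ 2 (mod 5).
    Then x = 699 + 1287·2 = 3273, valid modulo lcm(1287, 5) = 6435: x ≡ 3273 (mod 6435).
Verify against each original: 3273 mod 13 = 10, 3273 mod 9 = 6, 3273 mod 11 = 6, 3273 mod 5 = 3.

x ≡ 3273 (mod 6435).


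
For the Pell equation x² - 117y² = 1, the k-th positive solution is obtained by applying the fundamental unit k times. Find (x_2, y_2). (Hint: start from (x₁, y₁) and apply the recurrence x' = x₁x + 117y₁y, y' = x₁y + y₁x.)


Step 1: Find the fundamental solution (x₁, y₁) of x² - 117y² = 1.
  Expand √117 as a continued fraction. a₀ = ⌊√117⌋ = 10; iterate m_{k+1} = d_k·a_k − m_k, d_{k+1} = (117 − m_{k+1}²)/d_k, a_{k+1} = ⌊(a₀ + m_{k+1})/d_{k+1}⌋ (starting m₀ = 0, d₀ = 1), with convergents p_k = a_k·p_{k-1} + p_{k-2}, q_k = a_k·q_{k-1} + q_{k-2} (p₋₁ = 1, q₋₁ = 0):
  k = 0: a₀ = 10; p₀/q₀ = 10/1; p₀² − 117·q₀² = 100 − 117 = -17.
  k = 1: m = 10, d = 17, a = ⌊(10 + 10)/17⌋ = 1; p/q = (1·10 + 1)/(1·1 + 0) = 11/1; p² − 117·q² = 121 − 117 = 4.
  k = 2: m = 7, d = 4, a = ⌊(10 + 7)/4⌋ = 4; p/q = (4·11 + 10)/(4·1 + 1) = 54/5; p² − 117·q² = 2916 − 2925 = -9.
  k = 3: m = 9, d = 9, a = ⌊(10 + 9)/9⌋ = 2; p/q = (2·54 + 11)/(2·5 + 1) = 119/11; p² − 117·q² = 14161 − 14157 = 4.
  k = 4: m = 9, d = 4, a = ⌊(10 + 9)/4⌋ = 4; p/q = (4·119 + 54)/(4·11 + 5) = 530/49; p² − 117·q² = 280900 − 280917 = -17.
  k = 5: m = 7, d = 17, a = ⌊(10 + 7)/17⌋ = 1; p/q = (1·530 + 119)/(1·49 + 11) = 649/60; p² − 117·q² = 421201 − 421200 = 1.
  The first convergent with p² − 117·q² = 1 gives the fundamental solution (x₁, y₁) = (649, 60).
Step 2: Apply the recurrence (x_{n+1}, y_{n+1}) = (x₁x_n + 117y₁y_n, x₁y_n + y₁x_n) repeatedly.
  From (x_1, y_1) = (649, 60): x_2 = 649·649 + 117·60·60 = 842401; y_2 = 649·60 + 60·649 = 77880.
Step 3: Verify x_2² - 117·y_2² = 709639444801 - 709639444800 = 1 (should be 1). ✓

(x_1, y_1) = (649, 60); (x_2, y_2) = (842401, 77880).


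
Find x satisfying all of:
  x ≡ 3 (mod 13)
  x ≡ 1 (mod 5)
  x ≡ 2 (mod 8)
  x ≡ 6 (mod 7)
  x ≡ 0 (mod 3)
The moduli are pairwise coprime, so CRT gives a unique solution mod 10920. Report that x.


Product of moduli M = 13 · 5 · 8 · 7 · 3 = 10920.
Merge one congruence at a time:
  Start: x ≡ 3 (mod 13).
  Combine with x ≡ 1 (mod 5); new modulus lcm = 65.
    Write x = 3 + 13·t and substitute into x ≡ 1 (mod 5): 13·t ≡ 1 − 3 = -2 (mod 5).
    Reduce coefficients mod 5: 3·t ≡ 3 (mod 5).
    The inverse of 3 mod 5 is 2 (since 3·2 = 6 = 1·5 + 1), so t ≡ 2·3 = 6 ≡ 1 (mod 5).
    Then x = 3 + 13·1 = 16, valid modulo lcm(13, 5) = 65: x ≡ 16 (mod 65).
  Combine with x ≡ 2 (mod 8); new modulus lcm = 520.
    Write x = 16 + 65·t and substitute into x ≡ 2 (mod 8): 65·t ≡ 2 − 16 = -14 (mod 8).
    Reduce coefficients mod 8: 1·t ≡ 2 (mod 8).
    So t ≡ 2 (mod 8).
    Then x = 16 + 65·2 = 146, valid modulo lcm(65, 8) = 520: x ≡ 146 (mod 520).
  Combine with x ≡ 6 (mod 7); new modulus lcm = 3640.
    Write x = 146 + 520·t and substitute into x ≡ 6 (mod 7): 520·t ≡ 6 − 146 = -140 (mod 7).
    Reduce coefficients mod 7: 2·t ≡ 0 (mod 7).
    The inverse of 2 mod 7 is 4 (since 2·4 = 8 = 1·7 + 1), so t ≡ 4·0 = 0 ≡ 0 (mod 7).
    Then x = 146 + 520·0 = 146, valid modulo lcm(520, 7) = 3640: x ≡ 146 (mod 3640).
  Combine with x ≡ 0 (mod 3); new modulus lcm = 10920.
    Write x = 146 + 3640·t and substitute into x ≡ 0 (mod 3): 3640·t ≡ 0 − 146 = -146 (mod 3).
    Reduce coefficients mod 3: 1·t ≡ 1 (mod 3).
    So t ≡ 1 (mod 3).
    Then x = 146 + 3640·1 = 3786, valid modulo lcm(3640, 3) = 10920: x ≡ 3786 (mod 10920).
Verify against each original: 3786 mod 13 = 3, 3786 mod 5 = 1, 3786 mod 8 = 2, 3786 mod 7 = 6, 3786 mod 3 = 0.

x ≡ 3786 (mod 10920).


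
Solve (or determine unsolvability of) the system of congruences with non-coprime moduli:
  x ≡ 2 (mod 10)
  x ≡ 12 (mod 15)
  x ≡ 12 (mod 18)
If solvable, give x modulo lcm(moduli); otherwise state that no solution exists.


Moduli 10, 15, 18 are not pairwise coprime, so CRT works modulo lcm(m_i) when all pairwise compatibility conditions hold.
Pairwise compatibility: gcd(m_i, m_j) must divide a_i - a_j for every pair.
Merge one congruence at a time:
  Start: x ≡ 2 (mod 10).
  Combine with x ≡ 12 (mod 15): gcd(10, 15) = 5; 12 - 2 = 10, which IS divisible by 5, so compatible.
    Write x = 2 + 10·t and substitute into x ≡ 12 (mod 15): 10·t ≡ 12 − 2 = 10 (mod 15).
    Divide the congruence (and modulus) by g = 5: 2·t ≡ 2 (mod 3).
    The inverse of 2 mod 3 is 2 (since 2·2 = 4 = 1·3 + 1), so t ≡ 2·2 = 4 ≡ 1 (mod 3).
    Then x = 2 + 10·1 = 12, valid modulo lcm(10, 15) = 30: x ≡ 12 (mod 30).
  Combine with x ≡ 12 (mod 18): gcd(30, 18) = 6; 12 - 12 = 0, which IS divisible by 6, so compatible.
    Write x = 12 + 30·t and substitute into x ≡ 12 (mod 18): 30·t ≡ 12 − 12 = 0 (mod 18).
    Divide the congruence (and modulus) by g = 6: 5·t ≡ 0 (mod 3).
    Reduce coefficients mod 3: 2·t ≡ 0 (mod 3).
    The inverse of 2 mod 3 is 2 (since 2·2 = 4 = 1·3 + 1), so t ≡ 2·0 = 0 ≡ 0 (mod 3).
    Then x = 12 + 30·0 = 12, valid modulo lcm(30, 18) = 90: x ≡ 12 (mod 90).
Verify: 12 mod 10 = 2, 12 mod 15 = 12, 12 mod 18 = 12.

x ≡ 12 (mod 90).


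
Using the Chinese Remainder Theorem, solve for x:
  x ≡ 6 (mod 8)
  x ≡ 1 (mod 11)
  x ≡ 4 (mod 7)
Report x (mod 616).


Moduli 8, 11, 7 are pairwise coprime; by CRT there is a unique solution modulo M = 8 · 11 · 7 = 616.
Solve pairwise, accumulating the modulus:
  Start with x ≡ 6 (mod 8).
  Combine with x ≡ 1 (mod 11): since gcd(8, 11) = 1, we get a unique residue mod 88.
    Write x = 6 + 8·t and substitute into x ≡ 1 (mod 11): 8·t ≡ 1 − 6 = -5 (mod 11).
    Reduce coefficients mod 11: 8·t ≡ 6 (mod 11).
    The inverse of 8 mod 11 is 7 (since 8·7 = 56 = 5·11 + 1), so t ≡ 7·6 = 42 ≡ 9 (mod 11).
    Then x = 6 + 8·9 = 78, valid modulo lcm(8, 11) = 88: x ≡ 78 (mod 88).
  Combine with x ≡ 4 (mod 7): since gcd(88, 7) = 1, we get a unique residue mod 616.
    Write x = 78 + 88·t and substitute into x ≡ 4 (mod 7): 88·t ≡ 4 − 78 = -74 (mod 7).
    Reduce coefficients mod 7: 4·t ≡ 3 (mod 7).
    The inverse of 4 mod 7 is 2 (since 4·2 = 8 = 1·7 + 1), so t ≡ 2·3 = 6 ≡ 6 (mod 7).
    Then x = 78 + 88·6 = 606, valid modulo lcm(88, 7) = 616: x ≡ 606 (mod 616).
Verify: 606 mod 8 = 6 ✓, 606 mod 11 = 1 ✓, 606 mod 7 = 4 ✓.

x ≡ 606 (mod 616).


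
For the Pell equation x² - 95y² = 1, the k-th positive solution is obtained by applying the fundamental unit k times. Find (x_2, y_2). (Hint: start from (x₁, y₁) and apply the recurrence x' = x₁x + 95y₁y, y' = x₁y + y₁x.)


Step 1: Find the fundamental solution (x₁, y₁) of x² - 95y² = 1.
  Expand √95 as a continued fraction. a₀ = ⌊√95⌋ = 9; iterate m_{k+1} = d_k·a_k − m_k, d_{k+1} = (95 − m_{k+1}²)/d_k, a_{k+1} = ⌊(a₀ + m_{k+1})/d_{k+1}⌋ (starting m₀ = 0, d₀ = 1), with convergents p_k = a_k·p_{k-1} + p_{k-2}, q_k = a_k·q_{k-1} + q_{k-2} (p₋₁ = 1, q₋₁ = 0):
  k = 0: a₀ = 9; p₀/q₀ = 9/1; p₀² − 95·q₀² = 81 − 95 = -14.
  k = 1: m = 9, d = 14, a = ⌊(9 + 9)/14⌋ = 1; p/q = (1·9 + 1)/(1·1 + 0) = 10/1; p² − 95·q² = 100 − 95 = 5.
  k = 2: m = 5, d = 5, a = ⌊(9 + 5)/5⌋ = 2; p/q = (2·10 + 9)/(2·1 + 1) = 29/3; p² − 95·q² = 841 − 855 = -14.
  k = 3: m = 5, d = 14, a = ⌊(9 + 5)/14⌋ = 1; p/q = (1·29 + 10)/(1·3 + 1) = 39/4; p² − 95·q² = 1521 − 1520 = 1.
  The first convergent with p² − 95·q² = 1 gives the fundamental solution (x₁, y₁) = (39, 4).
Step 2: Apply the recurrence (x_{n+1}, y_{n+1}) = (x₁x_n + 95y₁y_n, x₁y_n + y₁x_n) repeatedly.
  From (x_1, y_1) = (39, 4): x_2 = 39·39 + 95·4·4 = 3041; y_2 = 39·4 + 4·39 = 312.
Step 3: Verify x_2² - 95·y_2² = 9247681 - 9247680 = 1 (should be 1). ✓

(x_1, y_1) = (39, 4); (x_2, y_2) = (3041, 312).


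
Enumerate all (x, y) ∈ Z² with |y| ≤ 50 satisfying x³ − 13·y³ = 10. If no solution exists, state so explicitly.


The equation is x³ - 13y³ = 10. For fixed y, x³ = 13·y³ + 10, so a solution requires the RHS to be a perfect cube.
Strategy: iterate y from -50 to 50, compute RHS = 13·y³ + 10, and check whether it is a (positive or negative) perfect cube.
Check small values of y:
  y = 0: RHS = 10 is not a perfect cube.
  y = 1: RHS = 23 is not a perfect cube.
  y = -1: RHS = -3 is not a perfect cube.
  y = 2: RHS = 114 is not a perfect cube.
  y = -2: RHS = -94 is not a perfect cube.
  y = 3: RHS = 361 is not a perfect cube.
  y = -3: RHS = -341 is not a perfect cube.
Continuing the search up to |y| = 50 finds no solutions either.
No (x, y) in the scanned range satisfies the equation.

No integer solutions with |y| ≤ 50.


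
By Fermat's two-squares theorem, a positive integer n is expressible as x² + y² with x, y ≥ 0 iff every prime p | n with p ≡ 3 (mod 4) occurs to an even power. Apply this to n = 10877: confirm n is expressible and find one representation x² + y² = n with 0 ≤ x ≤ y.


Step 1: Factor n = 10877 = 73 · 149.
Step 2: Check the mod-4 condition on each prime factor: 73 ≡ 1 (mod 4), exponent 1; 149 ≡ 1 (mod 4), exponent 1.
All primes ≡ 3 (mod 4) appear to even exponent (or don't appear), so by the two-squares theorem n IS expressible as a sum of two squares.
Step 3: Build a representation. Here n = 73 · 149 is a product of primes ≡ 1 (mod 4). Each prime p ≡ 1 (mod 4) is itself a sum of two squares; find a² by testing p − a² for a perfect square:
  73: 73 − 1² = 72, 73 − 2² = 69, 73 − 3² = 64 = 8² ⇒ 73 = 3² + 8².
  149: 149 − 1² = 148, 149 − 2² = 145, 149 − 3² = 140, 149 − 4² = 133, 149 − 5² = 124, 149 − 6² = 113, 149 − 7² = 100 = 10² ⇒ 149 = 7² + 10².
  Combine using the Brahmagupta–Fibonacci identity (a² + b²)(c² + d²) = (ac − bd)² + (ad + bc)² = (ac + bd)² + (ad − bc)²:
  73 · 149 = 10877: from (3² + 8²)(7² + 10²), take (3·7 − 8·10, 3·10 + 8·7) = (21 − 80, 30 + 56) = (-59, 86); dropping signs (only squares matter) gives (59, 86); check 59² + 86² = 3481 + 7396 = 10877 ✓.
Step 4: Order so x ≤ y and verify: 59² + 86² = 3481 + 7396 = 10877 = n. ✓

n = 10877 = 59² + 86² (one valid representation with x ≤ y).


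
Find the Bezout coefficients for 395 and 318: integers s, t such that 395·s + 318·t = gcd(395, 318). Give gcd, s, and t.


Euclidean algorithm on (395, 318) — divide until remainder is 0:
  395 = 1 · 318 + 77
  318 = 4 · 77 + 10
  77 = 7 · 10 + 7
  10 = 1 · 7 + 3
  7 = 2 · 3 + 1
  3 = 3 · 1 + 0
gcd(395, 318) = 1.
Track Bezout coefficients alongside the remainders: start with r₀ = 395 = a·1 + b·0 (s = 1, t = 0) and r₁ = 318 = a·0 + b·1 (s = 0, t = 1); each new remainder r_{k+1} = r_{k-1} − q_k·r_k inherits s_{k+1} = s_{k-1} − q_k·s_k, t_{k+1} = t_{k-1} − q_k·t_k, so r_k = a·s_k + b·t_k at every step:
  q = 1: r = 77, s = 1 − 1·0 = 1, t = 0 − 1·1 = -1  (check: 395·1 + 318·(-1) = 77)
  q = 4: r = 10, s = 0 − 4·1 = -4, t = 1 − 4·(-1) = 5  (check: 395·(-4) + 318·5 = 10)
  q = 7: r = 7, s = 1 − 7·(-4) = 29, t = -1 − 7·5 = -36  (check: 395·29 + 318·(-36) = 7)
  q = 1: r = 3, s = -4 − 1·29 = -33, t = 5 − 1·(-36) = 41  (check: 395·(-33) + 318·41 = 3)
  q = 2: r = 1, s = 29 − 2·(-33) = 95, t = -36 − 2·41 = -118  (check: 395·95 + 318·(-118) = 1)
The row with r = 1 (the gcd) gives the Bezout coefficients s = 95, t = -118.
Result: 395 · (95) + 318 · (-118) = 1.

gcd(395, 318) = 1; s = 95, t = -118 (check: 395·95 + 318·(-118) = 1).


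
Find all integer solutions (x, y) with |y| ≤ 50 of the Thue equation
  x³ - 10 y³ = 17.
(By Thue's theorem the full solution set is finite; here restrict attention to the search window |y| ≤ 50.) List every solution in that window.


The equation is x³ - 10y³ = 17. For fixed y, x³ = 10·y³ + 17, so a solution requires the RHS to be a perfect cube.
Strategy: iterate y from -50 to 50, compute RHS = 10·y³ + 17, and check whether it is a (positive or negative) perfect cube.
Check small values of y:
  y = 0: RHS = 17 is not a perfect cube.
  y = 1: RHS = 27 = (3)³ ⇒ x = 3 works.
  y = -1: RHS = 7 is not a perfect cube.
  y = 2: RHS = 97 is not a perfect cube.
  y = -2: RHS = -63 is not a perfect cube.
  y = 3: RHS = 287 is not a perfect cube.
  y = -3: RHS = -253 is not a perfect cube.
Continuing the search up to |y| = 50 finds no further solutions beyond those listed.
Collected solutions: (3, 1).

Solutions (with |y| ≤ 50): (3, 1).


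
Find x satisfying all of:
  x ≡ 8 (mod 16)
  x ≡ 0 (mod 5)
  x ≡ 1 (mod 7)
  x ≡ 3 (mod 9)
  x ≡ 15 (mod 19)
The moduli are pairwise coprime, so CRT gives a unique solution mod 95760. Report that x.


Product of moduli M = 16 · 5 · 7 · 9 · 19 = 95760.
Merge one congruence at a time:
  Start: x ≡ 8 (mod 16).
  Combine with x ≡ 0 (mod 5); new modulus lcm = 80.
    Write x = 8 + 16·t and substitute into x ≡ 0 (mod 5): 16·t ≡ 0 − 8 = -8 (mod 5).
    Reduce coefficients mod 5: 1·t ≡ 2 (mod 5).
    So t ≡ 2 (mod 5).
    Then x = 8 + 16·2 = 40, valid modulo lcm(16, 5) = 80: x ≡ 40 (mod 80).
  Combine with x ≡ 1 (mod 7); new modulus lcm = 560.
    Write x = 40 + 80·t and substitute into x ≡ 1 (mod 7): 80·t ≡ 1 − 40 = -39 (mod 7).
    Reduce coefficients mod 7: 3·t ≡ 3 (mod 7).
    The inverse of 3 mod 7 is 5 (since 3·5 = 15 = 2·7 + 1), so t ≡ 5·3 = 15 ≡ 1 (mod 7).
    Then x = 40 + 80·1 = 120, valid modulo lcm(80, 7) = 560: x ≡ 120 (mod 560).
  Combine with x ≡ 3 (mod 9); new modulus lcm = 5040.
    Write x = 120 + 560·t and substitute into x ≡ 3 (mod 9): 560·t ≡ 3 − 120 = -117 (mod 9).
    Reduce coefficients mod 9: 2·t ≡ 0 (mod 9).
    The inverse of 2 mod 9 is 5 (since 2·5 = 10 = 1·9 + 1), so t ≡ 5·0 = 0 ≡ 0 (mod 9).
    Then x = 120 + 560·0 = 120, valid modulo lcm(560, 9) = 5040: x ≡ 120 (mod 5040).
  Combine with x ≡ 15 (mod 19); new modulus lcm = 95760.
    Write x = 120 + 5040·t and substitute into x ≡ 15 (mod 19): 5040·t ≡ 15 − 120 = -105 (mod 19).
    Reduce coefficients mod 19: 5·t ≡ 9 (mod 19).
    The inverse of 5 mod 19 is 4 (since 5·4 = 20 = 1·19 + 1), so t ≡ 4·9 = 36 ≡ 17 (mod 19).
    Then x = 120 + 5040·17 = 85800, valid modulo lcm(5040, 19) = 95760: x ≡ 85800 (mod 95760).
Verify against each original: 85800 mod 16 = 8, 85800 mod 5 = 0, 85800 mod 7 = 1, 85800 mod 9 = 3, 85800 mod 19 = 15.

x ≡ 85800 (mod 95760).


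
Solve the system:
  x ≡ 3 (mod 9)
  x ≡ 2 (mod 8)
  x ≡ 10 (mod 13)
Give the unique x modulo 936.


Moduli 9, 8, 13 are pairwise coprime; by CRT there is a unique solution modulo M = 9 · 8 · 13 = 936.
Solve pairwise, accumulating the modulus:
  Start with x ≡ 3 (mod 9).
  Combine with x ≡ 2 (mod 8): since gcd(9, 8) = 1, we get a unique residue mod 72.
    Write x = 3 + 9·t and substitute into x ≡ 2 (mod 8): 9·t ≡ 2 − 3 = -1 (mod 8).
    Reduce coefficients mod 8: 1·t ≡ 7 (mod 8).
    So t ≡ 7 (mod 8).
    Then x = 3 + 9·7 = 66, valid modulo lcm(9, 8) = 72: x ≡ 66 (mod 72).
  Combine with x ≡ 10 (mod 13): since gcd(72, 13) = 1, we get a unique residue mod 936.
    Write x = 66 + 72·t and substitute into x ≡ 10 (mod 13): 72·t ≡ 10 − 66 = -56 (mod 13).
    Reduce coefficients mod 13: 7·t ≡ 9 (mod 13).
    The inverse of 7 mod 13 is 2 (since 7·2 = 14 = 1·13 + 1), so t ≡ 2·9 = 18 ≡ 5 (mod 13).
    Then x = 66 + 72·5 = 426, valid modulo lcm(72, 13) = 936: x ≡ 426 (mod 936).
Verify: 426 mod 9 = 3 ✓, 426 mod 8 = 2 ✓, 426 mod 13 = 10 ✓.

x ≡ 426 (mod 936).


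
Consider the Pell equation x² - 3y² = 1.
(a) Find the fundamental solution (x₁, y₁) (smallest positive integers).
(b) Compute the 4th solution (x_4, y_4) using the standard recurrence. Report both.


Step 1: Find the fundamental solution (x₁, y₁) of x² - 3y² = 1.
  Expand √3 as a continued fraction. a₀ = ⌊√3⌋ = 1; iterate m_{k+1} = d_k·a_k − m_k, d_{k+1} = (3 − m_{k+1}²)/d_k, a_{k+1} = ⌊(a₀ + m_{k+1})/d_{k+1}⌋ (starting m₀ = 0, d₀ = 1), with convergents p_k = a_k·p_{k-1} + p_{k-2}, q_k = a_k·q_{k-1} + q_{k-2} (p₋₁ = 1, q₋₁ = 0):
  k = 0: a₀ = 1; p₀/q₀ = 1/1; p₀² − 3·q₀² = 1 − 3 = -2.
  k = 1: m = 1, d = 2, a = ⌊(1 + 1)/2⌋ = 1; p/q = (1·1 + 1)/(1·1 + 0) = 2/1; p² − 3·q² = 4 − 3 = 1.
  The first convergent with p² − 3·q² = 1 gives the fundamental solution (x₁, y₁) = (2, 1).
Step 2: Apply the recurrence (x_{n+1}, y_{n+1}) = (x₁x_n + 3y₁y_n, x₁y_n + y₁x_n) repeatedly.
  From (x_1, y_1) = (2, 1): x_2 = 2·2 + 3·1·1 = 7; y_2 = 2·1 + 1·2 = 4.
  From (x_2, y_2) = (7, 4): x_3 = 2·7 + 3·1·4 = 26; y_3 = 2·4 + 1·7 = 15.
  From (x_3, y_3) = (26, 15): x_4 = 2·26 + 3·1·15 = 97; y_4 = 2·15 + 1·26 = 56.
Step 3: Verify x_4² - 3·y_4² = 9409 - 9408 = 1 (should be 1). ✓

(x_1, y_1) = (2, 1); (x_4, y_4) = (97, 56).
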